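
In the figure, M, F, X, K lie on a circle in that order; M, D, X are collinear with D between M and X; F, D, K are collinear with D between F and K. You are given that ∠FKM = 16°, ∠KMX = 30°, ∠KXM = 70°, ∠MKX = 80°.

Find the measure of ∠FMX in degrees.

1. ∠FXM = 16°  [same arc MF]
2. ∠MFX = 100°  [cyclic MFXK, opposite ∠F+∠K]
3. ∠FMX = 64°  [△MFX]

∠FMX = 64°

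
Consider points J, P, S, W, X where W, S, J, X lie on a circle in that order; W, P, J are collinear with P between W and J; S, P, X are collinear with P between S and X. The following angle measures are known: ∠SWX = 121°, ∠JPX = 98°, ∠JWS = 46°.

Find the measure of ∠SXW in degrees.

∠SXW = 23°

1. ∠SPW = 98°  [vertical angles at P]
2. ∠WSX = 36°  [△WPS]
3. ∠SXW = 23°  [△WSX]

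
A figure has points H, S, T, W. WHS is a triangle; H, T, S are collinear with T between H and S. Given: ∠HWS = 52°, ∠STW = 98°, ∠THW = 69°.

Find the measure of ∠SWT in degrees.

∠SWT = 23°

1. ∠SHW = 69°  [T on ray HS]
2. ∠HSW = 59°  [△WHS]
3. ∠TSW = 59°  [T on ray SH]
4. ∠SWT = 23°  [△WTS]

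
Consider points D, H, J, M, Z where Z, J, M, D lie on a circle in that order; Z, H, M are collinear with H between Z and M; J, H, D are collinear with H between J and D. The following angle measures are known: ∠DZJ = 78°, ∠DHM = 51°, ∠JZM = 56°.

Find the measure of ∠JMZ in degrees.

∠JMZ = 29°

1. ∠DMJ = 102°  [cyclic ZJMD, opposite ∠Z+∠M]
2. ∠JHZ = 51°  [vertical angles at H]
3. ∠JDM = 56°  [same arc JM]
4. ∠DJM = 22°  [△JMD]
5. ∠JHM = 129°  [linear pair at H on ZM]
6. ∠JMZ = 29°  [△JHM]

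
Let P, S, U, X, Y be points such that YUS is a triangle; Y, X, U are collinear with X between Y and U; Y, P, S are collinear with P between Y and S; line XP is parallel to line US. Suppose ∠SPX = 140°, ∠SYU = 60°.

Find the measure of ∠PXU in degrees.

1. ∠XPY = 40°  [linear pair at P on YS]
2. ∠PYX = 60°  [X on YU, P on YS]
3. ∠PXY = 80°  [△YXP]
4. ∠PXU = 100°  [linear pair at X on YU]

∠PXU = 100°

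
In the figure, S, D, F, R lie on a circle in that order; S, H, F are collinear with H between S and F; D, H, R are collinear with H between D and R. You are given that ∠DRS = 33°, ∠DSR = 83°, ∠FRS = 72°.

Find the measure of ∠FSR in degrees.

∠FSR = 44°

1. ∠RDS = 64°  [△SDR]
2. ∠RFS = 64°  [same arc SR]
3. ∠FSR = 44°  [△SFR]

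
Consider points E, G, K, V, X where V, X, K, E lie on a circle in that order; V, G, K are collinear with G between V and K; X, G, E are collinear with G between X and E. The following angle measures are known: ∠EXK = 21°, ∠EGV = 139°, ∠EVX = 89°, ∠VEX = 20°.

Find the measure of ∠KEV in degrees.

∠KEV = 88°

1. ∠EVK = 21°  [same arc KE]
2. ∠EXV = 71°  [△VXE]
3. ∠EKV = 71°  [same arc VE]
4. ∠KEV = 88°  [△VKE]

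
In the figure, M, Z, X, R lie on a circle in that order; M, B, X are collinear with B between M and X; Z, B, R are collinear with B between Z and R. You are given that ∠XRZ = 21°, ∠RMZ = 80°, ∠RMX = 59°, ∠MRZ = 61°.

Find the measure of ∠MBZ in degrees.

∠MBZ = 120°

1. ∠XMZ = 21°  [same arc ZX]
2. ∠MZR = 39°  [△MZR]
3. ∠MBZ = 120°  [△MBZ]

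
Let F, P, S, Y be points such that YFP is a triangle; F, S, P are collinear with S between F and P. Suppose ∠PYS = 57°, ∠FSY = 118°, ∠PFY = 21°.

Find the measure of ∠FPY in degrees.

∠FPY = 61°

1. ∠PSY = 62°  [linear pair at S on FP]
2. ∠SPY = 61°  [△YSP]
3. ∠FPY = 61°  [S on ray PF]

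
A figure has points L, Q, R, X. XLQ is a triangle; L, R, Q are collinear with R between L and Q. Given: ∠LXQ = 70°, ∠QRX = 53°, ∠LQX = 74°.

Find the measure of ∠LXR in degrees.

∠LXR = 17°

1. ∠QLX = 36°  [△XLQ]
2. ∠LRX = 127°  [linear pair at R on LQ]
3. ∠RLX = 36°  [R on ray LQ]
4. ∠LXR = 17°  [△XLR]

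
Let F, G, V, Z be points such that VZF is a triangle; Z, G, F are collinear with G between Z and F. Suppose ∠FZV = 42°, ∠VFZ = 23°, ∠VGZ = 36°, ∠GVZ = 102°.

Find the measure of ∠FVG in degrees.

1. ∠GFV = 23°  [G on ray FZ]
2. ∠FGV = 144°  [linear pair at G on ZF]
3. ∠FVG = 13°  [△VGF]

∠FVG = 13°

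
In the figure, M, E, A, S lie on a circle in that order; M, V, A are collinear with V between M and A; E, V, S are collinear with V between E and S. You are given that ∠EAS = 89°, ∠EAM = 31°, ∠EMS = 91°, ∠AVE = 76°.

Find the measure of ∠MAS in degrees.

∠MAS = 58°

1. ∠ESM = 31°  [same arc ME]
2. ∠MES = 58°  [△MES]
3. ∠MAS = 58°  [same arc MS]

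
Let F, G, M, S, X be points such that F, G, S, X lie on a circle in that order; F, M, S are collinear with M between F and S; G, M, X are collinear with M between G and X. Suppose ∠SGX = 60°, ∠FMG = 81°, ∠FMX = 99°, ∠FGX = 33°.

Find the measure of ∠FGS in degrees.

1. ∠GMS = 99°  [linear pair at M on FS]
2. ∠GFS = 66°  [△FMG]
3. ∠FSG = 21°  [△GMS]
4. ∠FGS = 93°  [△FGS]

∠FGS = 93°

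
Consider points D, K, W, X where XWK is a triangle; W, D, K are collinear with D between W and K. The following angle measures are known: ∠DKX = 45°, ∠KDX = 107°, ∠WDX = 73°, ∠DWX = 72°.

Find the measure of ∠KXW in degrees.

1. ∠WKX = 45°  [D on ray KW]
2. ∠KWX = 72°  [D on ray WK]
3. ∠KXW = 63°  [△XWK]

∠KXW = 63°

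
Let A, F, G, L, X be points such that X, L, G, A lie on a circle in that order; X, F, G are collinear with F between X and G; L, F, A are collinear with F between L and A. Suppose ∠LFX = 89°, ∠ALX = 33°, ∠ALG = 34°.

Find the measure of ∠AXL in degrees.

1. ∠AFG = 89°  [vertical angles at F]
2. ∠AXG = 34°  [same arc GA]
3. ∠AFX = 91°  [linear pair at F on XG]
4. ∠LAX = 55°  [△XFA]
5. ∠AXL = 92°  [△XLA]

∠AXL = 92°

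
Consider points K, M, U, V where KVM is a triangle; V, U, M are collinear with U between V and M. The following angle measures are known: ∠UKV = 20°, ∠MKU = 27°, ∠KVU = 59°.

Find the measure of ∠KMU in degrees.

1. ∠KUV = 101°  [△KVU]
2. ∠KUM = 79°  [linear pair at U on VM]
3. ∠KMU = 74°  [△KUM]

∠KMU = 74°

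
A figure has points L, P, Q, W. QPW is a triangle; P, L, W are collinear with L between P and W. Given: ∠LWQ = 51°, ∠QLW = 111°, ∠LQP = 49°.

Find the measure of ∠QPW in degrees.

∠QPW = 62°

1. ∠PLQ = 69°  [linear pair at L on PW]
2. ∠LPQ = 62°  [△QPL]
3. ∠QPW = 62°  [L on ray PW]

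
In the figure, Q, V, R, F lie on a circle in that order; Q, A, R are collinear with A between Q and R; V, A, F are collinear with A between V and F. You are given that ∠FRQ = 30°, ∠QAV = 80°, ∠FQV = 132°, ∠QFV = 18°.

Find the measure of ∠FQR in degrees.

1. ∠FAR = 80°  [vertical angles at A]
2. ∠FAQ = 100°  [linear pair at A on QR]
3. ∠FQR = 62°  [△QAF]

∠FQR = 62°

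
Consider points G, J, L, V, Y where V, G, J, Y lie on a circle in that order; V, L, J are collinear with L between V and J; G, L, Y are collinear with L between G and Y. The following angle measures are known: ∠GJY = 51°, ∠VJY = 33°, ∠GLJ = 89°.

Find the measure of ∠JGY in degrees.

∠JGY = 73°

1. ∠GVY = 129°  [cyclic VGJY, opposite ∠V+∠J]
2. ∠VGY = 33°  [same arc VY]
3. ∠VLY = 89°  [vertical angles at L]
4. ∠GYV = 18°  [△VGY]
5. ∠JVY = 73°  [△VLY]
6. ∠JGY = 73°  [same arc JY]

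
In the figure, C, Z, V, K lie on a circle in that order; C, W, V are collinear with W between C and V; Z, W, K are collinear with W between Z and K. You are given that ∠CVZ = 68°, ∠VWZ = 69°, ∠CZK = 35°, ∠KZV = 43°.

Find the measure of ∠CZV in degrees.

1. ∠CWZ = 111°  [linear pair at W on CV]
2. ∠VCZ = 34°  [△CWZ]
3. ∠CZV = 78°  [△CZV]

∠CZV = 78°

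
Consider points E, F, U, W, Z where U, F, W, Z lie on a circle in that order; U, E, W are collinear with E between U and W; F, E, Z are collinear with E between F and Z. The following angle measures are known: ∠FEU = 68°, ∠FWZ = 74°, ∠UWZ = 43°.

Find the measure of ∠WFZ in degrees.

∠WFZ = 37°

1. ∠WEZ = 68°  [vertical angles at E]
2. ∠FZW = 69°  [△WEZ]
3. ∠WFZ = 37°  [△FWZ]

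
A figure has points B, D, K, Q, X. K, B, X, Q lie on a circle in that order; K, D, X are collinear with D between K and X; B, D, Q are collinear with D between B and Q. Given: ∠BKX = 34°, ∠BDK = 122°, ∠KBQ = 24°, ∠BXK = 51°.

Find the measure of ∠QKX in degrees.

1. ∠KBX = 95°  [△KBX]
2. ∠KXQ = 24°  [same arc KQ]
3. ∠KQX = 85°  [cyclic KBXQ, opposite ∠B+∠Q]
4. ∠QKX = 71°  [△KXQ]

∠QKX = 71°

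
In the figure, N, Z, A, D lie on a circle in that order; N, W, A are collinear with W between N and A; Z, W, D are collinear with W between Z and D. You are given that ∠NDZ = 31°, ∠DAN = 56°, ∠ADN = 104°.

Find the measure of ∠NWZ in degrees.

∠NWZ = 51°

1. ∠NAZ = 31°  [same arc NZ]
2. ∠DZN = 56°  [same arc ND]
3. ∠AZN = 76°  [cyclic NZAD, opposite ∠Z+∠D]
4. ∠ANZ = 73°  [△NZA]
5. ∠NWZ = 51°  [△NWZ]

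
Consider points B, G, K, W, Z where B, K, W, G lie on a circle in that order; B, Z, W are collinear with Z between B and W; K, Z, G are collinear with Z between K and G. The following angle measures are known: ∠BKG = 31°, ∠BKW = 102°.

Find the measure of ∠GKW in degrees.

∠GKW = 71°

1. ∠BWG = 31°  [same arc BG]
2. ∠BGW = 78°  [cyclic BKWG, opposite ∠K+∠G]
3. ∠GBW = 71°  [△BWG]
4. ∠GKW = 71°  [same arc WG]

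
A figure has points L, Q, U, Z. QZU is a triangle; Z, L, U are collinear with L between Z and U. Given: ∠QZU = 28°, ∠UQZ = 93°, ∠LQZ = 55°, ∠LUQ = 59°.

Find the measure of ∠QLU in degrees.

1. ∠LZQ = 28°  [L on ray ZU]
2. ∠QLZ = 97°  [△QZL]
3. ∠QLU = 83°  [linear pair at L on ZU]

∠QLU = 83°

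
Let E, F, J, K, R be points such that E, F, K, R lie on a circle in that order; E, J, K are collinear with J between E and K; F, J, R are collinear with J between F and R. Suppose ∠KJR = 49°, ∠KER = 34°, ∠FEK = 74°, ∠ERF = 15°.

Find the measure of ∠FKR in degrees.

1. ∠KFR = 34°  [same arc KR]
2. ∠FRK = 74°  [same arc FK]
3. ∠FKR = 72°  [△FKR]

∠FKR = 72°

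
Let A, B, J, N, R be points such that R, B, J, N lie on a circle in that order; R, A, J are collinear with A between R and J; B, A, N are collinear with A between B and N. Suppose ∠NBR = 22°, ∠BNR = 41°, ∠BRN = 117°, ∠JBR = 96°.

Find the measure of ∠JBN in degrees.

1. ∠NJR = 22°  [same arc RN]
2. ∠JNR = 84°  [cyclic RBJN, opposite ∠B+∠N]
3. ∠JRN = 74°  [△RJN]
4. ∠JBN = 74°  [same arc JN]

∠JBN = 74°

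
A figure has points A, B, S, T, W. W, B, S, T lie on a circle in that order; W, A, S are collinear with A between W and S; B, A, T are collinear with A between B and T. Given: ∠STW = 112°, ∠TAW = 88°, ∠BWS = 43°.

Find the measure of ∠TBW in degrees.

∠TBW = 45°

1. ∠BAS = 88°  [vertical angles at A]
2. ∠BAW = 92°  [linear pair at A on WS]
3. ∠TBW = 45°  [△WAB]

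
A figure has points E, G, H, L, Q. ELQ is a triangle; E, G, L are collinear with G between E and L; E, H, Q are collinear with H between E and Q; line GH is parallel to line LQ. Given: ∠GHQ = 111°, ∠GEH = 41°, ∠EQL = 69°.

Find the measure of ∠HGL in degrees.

∠HGL = 110°

1. ∠EHG = 69°  [linear pair at H on EQ]
2. ∠EGH = 70°  [△EGH]
3. ∠HGL = 110°  [linear pair at G on EL]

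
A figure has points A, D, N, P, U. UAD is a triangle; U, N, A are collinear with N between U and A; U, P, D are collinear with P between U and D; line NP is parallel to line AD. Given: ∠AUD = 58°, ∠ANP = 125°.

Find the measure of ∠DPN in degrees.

1. ∠NUP = 58°  [N on UA, P on UD]
2. ∠PNU = 55°  [linear pair at N on UA]
3. ∠NPU = 67°  [△UNP]
4. ∠DPN = 113°  [linear pair at P on UD]

∠DPN = 113°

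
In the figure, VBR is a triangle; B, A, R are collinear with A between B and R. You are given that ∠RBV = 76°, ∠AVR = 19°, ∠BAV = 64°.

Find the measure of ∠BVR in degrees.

1. ∠RAV = 116°  [linear pair at A on BR]
2. ∠ARV = 45°  [△VAR]
3. ∠BRV = 45°  [A on ray RB]
4. ∠BVR = 59°  [△VBR]

∠BVR = 59°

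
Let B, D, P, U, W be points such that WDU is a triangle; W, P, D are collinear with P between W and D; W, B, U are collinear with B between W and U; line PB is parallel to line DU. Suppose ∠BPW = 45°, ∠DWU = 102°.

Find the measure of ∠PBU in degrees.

1. ∠UDW = 45°  [PB∥DU, corresponding at P]
2. ∠DUW = 33°  [△WDU]
3. ∠PBW = 33°  [PB∥DU, corresponding at B]
4. ∠PBU = 147°  [linear pair at B on WU]

∠PBU = 147°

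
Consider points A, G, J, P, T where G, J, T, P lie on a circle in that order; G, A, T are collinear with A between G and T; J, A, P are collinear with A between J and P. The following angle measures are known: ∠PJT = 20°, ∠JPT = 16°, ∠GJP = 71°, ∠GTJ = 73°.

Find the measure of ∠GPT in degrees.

1. ∠PGT = 20°  [same arc TP]
2. ∠GTP = 71°  [same arc GP]
3. ∠GPT = 89°  [△GTP]

∠GPT = 89°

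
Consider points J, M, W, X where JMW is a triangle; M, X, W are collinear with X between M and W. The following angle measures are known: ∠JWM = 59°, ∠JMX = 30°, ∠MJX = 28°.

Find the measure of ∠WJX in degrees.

∠WJX = 63°

1. ∠JWX = 59°  [X on ray WM]
2. ∠JXM = 122°  [△JMX]
3. ∠JXW = 58°  [linear pair at X on MW]
4. ∠WJX = 63°  [△JXW]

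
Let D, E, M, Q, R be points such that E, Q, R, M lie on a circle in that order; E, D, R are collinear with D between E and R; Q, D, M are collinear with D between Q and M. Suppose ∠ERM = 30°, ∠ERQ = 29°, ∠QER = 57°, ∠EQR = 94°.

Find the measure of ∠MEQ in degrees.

∠MEQ = 121°

1. ∠EQM = 30°  [same arc EM]
2. ∠EMQ = 29°  [same arc EQ]
3. ∠MEQ = 121°  [△EQM]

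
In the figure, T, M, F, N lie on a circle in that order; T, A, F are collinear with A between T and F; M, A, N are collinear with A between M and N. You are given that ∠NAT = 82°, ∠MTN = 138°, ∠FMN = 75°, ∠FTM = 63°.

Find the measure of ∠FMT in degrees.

∠FMT = 94°

1. ∠FAM = 82°  [vertical angles at A]
2. ∠MFT = 23°  [△MAF]
3. ∠FMT = 94°  [△TMF]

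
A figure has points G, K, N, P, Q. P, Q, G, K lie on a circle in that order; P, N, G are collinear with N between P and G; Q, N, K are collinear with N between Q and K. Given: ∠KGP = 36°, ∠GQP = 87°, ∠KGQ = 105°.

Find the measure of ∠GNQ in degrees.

1. ∠KQP = 36°  [same arc PK]
2. ∠GKP = 93°  [cyclic PQGK, opposite ∠Q+∠K]
3. ∠KPQ = 75°  [cyclic PQGK, opposite ∠P+∠G]
4. ∠PKQ = 69°  [△PQK]
5. ∠GPK = 51°  [△PGK]
6. ∠PGQ = 69°  [same arc PQ]
7. ∠GQK = 51°  [same arc GK]
8. ∠GNQ = 60°  [△QNG]

∠GNQ = 60°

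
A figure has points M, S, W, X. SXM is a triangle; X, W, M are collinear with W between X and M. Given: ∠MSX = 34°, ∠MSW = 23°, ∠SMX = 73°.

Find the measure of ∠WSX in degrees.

1. ∠MXS = 73°  [△SXM]
2. ∠SMW = 73°  [W on ray MX]
3. ∠SXW = 73°  [W on ray XM]
4. ∠MWS = 84°  [△SWM]
5. ∠SWX = 96°  [linear pair at W on XM]
6. ∠WSX = 11°  [△SXW]

∠WSX = 11°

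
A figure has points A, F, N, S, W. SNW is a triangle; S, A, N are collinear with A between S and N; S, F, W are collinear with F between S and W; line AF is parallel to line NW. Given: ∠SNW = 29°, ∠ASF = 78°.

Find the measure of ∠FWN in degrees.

∠FWN = 73°

1. ∠FAS = 29°  [AF∥NW, corresponding at A]
2. ∠AFS = 73°  [△SAF]
3. ∠AFW = 107°  [linear pair at F on SW]
4. ∠FWN = 73°  [AF∥NW, co-interior at W–F]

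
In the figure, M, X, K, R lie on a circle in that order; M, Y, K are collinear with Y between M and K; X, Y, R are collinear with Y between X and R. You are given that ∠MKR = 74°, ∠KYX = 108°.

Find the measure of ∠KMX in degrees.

∠KMX = 34°

1. ∠MXR = 74°  [same arc MR]
2. ∠MYX = 72°  [linear pair at Y on MK]
3. ∠KMX = 34°  [△MYX]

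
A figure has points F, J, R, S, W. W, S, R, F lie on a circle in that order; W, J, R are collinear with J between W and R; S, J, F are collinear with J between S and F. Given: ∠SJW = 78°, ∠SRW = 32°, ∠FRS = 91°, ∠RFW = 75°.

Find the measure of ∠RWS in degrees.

∠RWS = 43°

1. ∠RJS = 102°  [linear pair at J on WR]
2. ∠FSR = 46°  [△SJR]
3. ∠RFS = 43°  [△SRF]
4. ∠RWS = 43°  [same arc SR]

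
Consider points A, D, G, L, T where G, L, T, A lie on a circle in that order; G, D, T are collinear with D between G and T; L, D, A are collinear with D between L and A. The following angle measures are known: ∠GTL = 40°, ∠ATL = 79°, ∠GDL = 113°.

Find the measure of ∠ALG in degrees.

∠ALG = 39°

1. ∠GAL = 40°  [same arc GL]
2. ∠AGL = 101°  [cyclic GLTA, opposite ∠G+∠T]
3. ∠ALG = 39°  [△GLA]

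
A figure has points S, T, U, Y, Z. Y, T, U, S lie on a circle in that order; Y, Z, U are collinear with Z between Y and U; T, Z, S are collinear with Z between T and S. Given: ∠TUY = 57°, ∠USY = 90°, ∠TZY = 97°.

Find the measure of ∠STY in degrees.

1. ∠UTY = 90°  [cyclic YTUS, opposite ∠T+∠S]
2. ∠TYU = 33°  [△YTU]
3. ∠STY = 50°  [△YZT]

∠STY = 50°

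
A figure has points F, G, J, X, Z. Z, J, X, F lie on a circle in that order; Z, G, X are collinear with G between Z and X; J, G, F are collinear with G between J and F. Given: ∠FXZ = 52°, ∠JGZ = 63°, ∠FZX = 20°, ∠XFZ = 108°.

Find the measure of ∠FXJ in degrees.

1. ∠FGX = 63°  [vertical angles at G]
2. ∠FJX = 20°  [same arc XF]
3. ∠JFX = 65°  [△XGF]
4. ∠FXJ = 95°  [△JXF]

∠FXJ = 95°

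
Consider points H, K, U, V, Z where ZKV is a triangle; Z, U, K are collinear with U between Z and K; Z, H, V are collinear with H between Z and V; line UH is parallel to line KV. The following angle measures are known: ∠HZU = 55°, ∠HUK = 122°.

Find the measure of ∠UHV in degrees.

∠UHV = 113°

1. ∠HUZ = 58°  [linear pair at U on ZK]
2. ∠UHZ = 67°  [△ZUH]
3. ∠UHV = 113°  [linear pair at H on ZV]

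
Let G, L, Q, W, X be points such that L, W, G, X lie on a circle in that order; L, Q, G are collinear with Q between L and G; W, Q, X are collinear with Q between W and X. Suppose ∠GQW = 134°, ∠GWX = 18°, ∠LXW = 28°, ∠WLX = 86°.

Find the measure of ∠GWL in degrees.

1. ∠LQW = 46°  [linear pair at Q on LG]
2. ∠LGW = 28°  [△WQG]
3. ∠LWX = 66°  [△LWX]
4. ∠GLW = 68°  [△LQW]
5. ∠GWL = 84°  [△LWG]

∠GWL = 84°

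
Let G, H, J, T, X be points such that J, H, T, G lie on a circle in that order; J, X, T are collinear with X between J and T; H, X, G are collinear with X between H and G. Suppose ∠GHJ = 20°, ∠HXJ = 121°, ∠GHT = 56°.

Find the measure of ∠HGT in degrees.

1. ∠GTJ = 20°  [same arc JG]
2. ∠GXT = 121°  [vertical angles at X]
3. ∠HGT = 39°  [△TXG]

∠HGT = 39°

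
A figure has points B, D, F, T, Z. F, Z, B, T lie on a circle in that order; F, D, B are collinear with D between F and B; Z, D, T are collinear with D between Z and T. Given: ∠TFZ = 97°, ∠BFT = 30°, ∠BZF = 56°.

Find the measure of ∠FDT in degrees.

∠FDT = 93°

1. ∠TBZ = 83°  [cyclic FZBT, opposite ∠F+∠B]
2. ∠BZT = 30°  [same arc BT]
3. ∠BTF = 124°  [cyclic FZBT, opposite ∠Z+∠T]
4. ∠BTZ = 67°  [△ZBT]
5. ∠FBT = 26°  [△FBT]
6. ∠BDT = 87°  [△BDT]
7. ∠FDT = 93°  [linear pair at D on FB]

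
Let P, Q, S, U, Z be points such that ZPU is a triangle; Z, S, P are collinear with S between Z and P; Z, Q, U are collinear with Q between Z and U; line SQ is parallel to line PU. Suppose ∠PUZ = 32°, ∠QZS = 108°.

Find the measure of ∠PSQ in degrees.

∠PSQ = 140°

1. ∠SQZ = 32°  [SQ∥PU, corresponding at Q]
2. ∠QSZ = 40°  [△ZSQ]
3. ∠PSQ = 140°  [linear pair at S on ZP]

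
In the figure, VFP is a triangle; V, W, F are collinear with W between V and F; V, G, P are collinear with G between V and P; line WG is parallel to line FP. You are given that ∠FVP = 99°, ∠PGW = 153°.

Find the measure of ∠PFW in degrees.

∠PFW = 54°

1. ∠GVW = 99°  [W on VF, G on VP]
2. ∠VGW = 27°  [linear pair at G on VP]
3. ∠GWV = 54°  [△VWG]
4. ∠FWG = 126°  [linear pair at W on VF]
5. ∠PFW = 54°  [WG∥FP, co-interior at F–W]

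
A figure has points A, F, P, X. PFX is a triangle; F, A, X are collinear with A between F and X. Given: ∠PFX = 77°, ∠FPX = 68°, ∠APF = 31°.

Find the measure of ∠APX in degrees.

1. ∠FXP = 35°  [△PFX]
2. ∠AFP = 77°  [A on ray FX]
3. ∠FAP = 72°  [△PFA]
4. ∠AXP = 35°  [A on ray XF]
5. ∠PAX = 108°  [linear pair at A on FX]
6. ∠APX = 37°  [△PAX]

∠APX = 37°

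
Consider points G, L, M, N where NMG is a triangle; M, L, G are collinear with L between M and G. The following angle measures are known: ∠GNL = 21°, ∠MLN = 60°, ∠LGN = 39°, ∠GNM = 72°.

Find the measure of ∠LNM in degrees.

1. ∠MGN = 39°  [L on ray GM]
2. ∠GMN = 69°  [△NMG]
3. ∠LMN = 69°  [L on ray MG]
4. ∠LNM = 51°  [△NML]

∠LNM = 51°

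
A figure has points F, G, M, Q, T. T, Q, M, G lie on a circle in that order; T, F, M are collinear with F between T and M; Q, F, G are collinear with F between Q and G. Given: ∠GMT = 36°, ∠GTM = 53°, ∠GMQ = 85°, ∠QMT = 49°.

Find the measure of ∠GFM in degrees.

∠GFM = 102°

1. ∠GQM = 53°  [same arc MG]
2. ∠MGQ = 42°  [△QMG]
3. ∠GFM = 102°  [△MFG]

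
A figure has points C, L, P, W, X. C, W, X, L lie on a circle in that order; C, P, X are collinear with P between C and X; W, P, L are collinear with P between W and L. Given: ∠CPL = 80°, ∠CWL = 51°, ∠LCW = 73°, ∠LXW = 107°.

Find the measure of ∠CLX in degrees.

∠CLX = 85°

1. ∠CXL = 51°  [same arc CL]
2. ∠CLW = 56°  [△CWL]
3. ∠LCX = 44°  [△CPL]
4. ∠CLX = 85°  [△CXL]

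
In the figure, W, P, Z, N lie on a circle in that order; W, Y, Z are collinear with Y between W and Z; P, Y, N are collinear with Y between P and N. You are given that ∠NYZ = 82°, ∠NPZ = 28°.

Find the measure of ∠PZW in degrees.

1. ∠PYW = 82°  [vertical angles at Y]
2. ∠PYZ = 98°  [linear pair at Y on WZ]
3. ∠PZW = 54°  [△PYZ]

∠PZW = 54°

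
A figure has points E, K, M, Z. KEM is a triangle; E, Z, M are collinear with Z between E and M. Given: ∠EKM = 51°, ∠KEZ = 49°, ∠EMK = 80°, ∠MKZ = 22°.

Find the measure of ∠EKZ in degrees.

∠EKZ = 29°

1. ∠KMZ = 80°  [Z on ray ME]
2. ∠KZM = 78°  [△KZM]
3. ∠EZK = 102°  [linear pair at Z on EM]
4. ∠EKZ = 29°  [△KEZ]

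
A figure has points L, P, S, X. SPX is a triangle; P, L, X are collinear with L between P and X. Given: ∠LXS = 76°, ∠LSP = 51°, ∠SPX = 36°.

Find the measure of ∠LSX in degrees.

1. ∠LPS = 36°  [L on ray PX]
2. ∠PLS = 93°  [△SPL]
3. ∠SLX = 87°  [linear pair at L on PX]
4. ∠LSX = 17°  [△SLX]

∠LSX = 17°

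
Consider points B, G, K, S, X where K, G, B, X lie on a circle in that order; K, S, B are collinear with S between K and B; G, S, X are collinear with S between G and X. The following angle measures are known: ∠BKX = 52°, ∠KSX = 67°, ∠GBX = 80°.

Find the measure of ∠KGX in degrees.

∠KGX = 19°

1. ∠GXK = 61°  [△KSX]
2. ∠GKX = 100°  [cyclic KGBX, opposite ∠K+∠B]
3. ∠KGX = 19°  [△KGX]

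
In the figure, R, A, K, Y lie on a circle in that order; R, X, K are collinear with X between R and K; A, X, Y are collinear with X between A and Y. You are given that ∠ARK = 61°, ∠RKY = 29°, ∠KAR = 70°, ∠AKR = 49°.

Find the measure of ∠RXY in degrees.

∠RXY = 90°

1. ∠AYK = 61°  [same arc AK]
2. ∠KXY = 90°  [△KXY]
3. ∠RXY = 90°  [linear pair at X on RK]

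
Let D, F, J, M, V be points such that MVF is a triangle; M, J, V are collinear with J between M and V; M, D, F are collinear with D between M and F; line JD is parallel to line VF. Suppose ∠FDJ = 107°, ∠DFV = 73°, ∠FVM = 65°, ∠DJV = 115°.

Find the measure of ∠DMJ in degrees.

1. ∠JDM = 73°  [linear pair at D on MF]
2. ∠DJM = 65°  [JD∥VF, corresponding at J]
3. ∠DMJ = 42°  [△MJD]

∠DMJ = 42°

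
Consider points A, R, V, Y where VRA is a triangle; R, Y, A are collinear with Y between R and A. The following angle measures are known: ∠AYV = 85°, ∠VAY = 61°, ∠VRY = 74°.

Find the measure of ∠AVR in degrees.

1. ∠RAV = 61°  [Y on ray AR]
2. ∠ARV = 74°  [Y on ray RA]
3. ∠AVR = 45°  [△VRA]

∠AVR = 45°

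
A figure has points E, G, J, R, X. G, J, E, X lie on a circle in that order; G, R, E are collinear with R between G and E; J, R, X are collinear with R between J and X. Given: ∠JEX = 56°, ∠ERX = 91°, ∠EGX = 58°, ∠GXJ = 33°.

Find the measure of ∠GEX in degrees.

∠GEX = 23°

1. ∠JGX = 124°  [cyclic GJEX, opposite ∠G+∠E]
2. ∠GJX = 23°  [△GJX]
3. ∠GEX = 23°  [same arc GX]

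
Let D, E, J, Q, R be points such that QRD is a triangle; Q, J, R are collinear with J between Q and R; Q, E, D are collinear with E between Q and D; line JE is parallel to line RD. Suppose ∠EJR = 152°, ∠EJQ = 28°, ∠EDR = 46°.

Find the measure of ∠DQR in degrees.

∠DQR = 106°

1. ∠DRQ = 28°  [JE∥RD, corresponding at J]
2. ∠QDR = 46°  [E on ray DQ]
3. ∠DQR = 106°  [△QRD]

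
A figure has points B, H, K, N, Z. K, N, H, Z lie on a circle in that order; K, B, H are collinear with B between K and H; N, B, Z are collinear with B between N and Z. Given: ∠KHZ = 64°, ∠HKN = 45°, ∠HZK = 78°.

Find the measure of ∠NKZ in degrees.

∠NKZ = 83°

1. ∠HKZ = 38°  [△KHZ]
2. ∠HZN = 45°  [same arc NH]
3. ∠HNZ = 38°  [same arc HZ]
4. ∠NHZ = 97°  [△NHZ]
5. ∠NKZ = 83°  [cyclic KNHZ, opposite ∠K+∠H]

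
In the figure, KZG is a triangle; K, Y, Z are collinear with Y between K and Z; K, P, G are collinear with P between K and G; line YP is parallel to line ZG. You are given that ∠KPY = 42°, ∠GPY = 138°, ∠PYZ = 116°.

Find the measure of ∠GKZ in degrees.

1. ∠KYP = 64°  [linear pair at Y on KZ]
2. ∠PKY = 74°  [△KYP]
3. ∠GKZ = 74°  [Y on KZ, P on KG]

∠GKZ = 74°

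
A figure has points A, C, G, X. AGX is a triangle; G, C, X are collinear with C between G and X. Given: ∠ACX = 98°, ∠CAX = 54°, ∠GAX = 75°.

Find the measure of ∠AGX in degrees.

∠AGX = 77°

1. ∠AXC = 28°  [△ACX]
2. ∠AXG = 28°  [C on ray XG]
3. ∠AGX = 77°  [△AGX]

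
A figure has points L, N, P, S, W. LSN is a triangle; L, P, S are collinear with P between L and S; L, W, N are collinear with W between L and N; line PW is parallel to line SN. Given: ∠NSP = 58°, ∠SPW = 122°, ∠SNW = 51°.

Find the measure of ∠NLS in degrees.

1. ∠LSN = 58°  [P on ray SL]
2. ∠LNS = 51°  [W on ray NL]
3. ∠NLS = 71°  [△LSN]

∠NLS = 71°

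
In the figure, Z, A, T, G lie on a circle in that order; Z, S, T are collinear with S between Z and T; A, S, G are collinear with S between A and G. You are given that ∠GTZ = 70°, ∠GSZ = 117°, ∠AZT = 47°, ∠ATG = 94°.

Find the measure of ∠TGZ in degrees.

1. ∠AGT = 47°  [same arc AT]
2. ∠GAT = 39°  [△ATG]
3. ∠GZT = 39°  [same arc TG]
4. ∠TGZ = 71°  [△ZTG]

∠TGZ = 71°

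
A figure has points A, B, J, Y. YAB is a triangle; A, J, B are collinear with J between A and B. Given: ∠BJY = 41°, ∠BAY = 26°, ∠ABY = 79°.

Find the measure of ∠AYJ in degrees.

∠AYJ = 15°

1. ∠AJY = 139°  [linear pair at J on AB]
2. ∠JAY = 26°  [J on ray AB]
3. ∠AYJ = 15°  [△YAJ]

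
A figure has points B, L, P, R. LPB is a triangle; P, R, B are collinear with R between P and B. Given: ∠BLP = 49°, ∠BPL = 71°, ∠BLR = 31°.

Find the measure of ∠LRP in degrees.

1. ∠LBP = 60°  [△LPB]
2. ∠LBR = 60°  [R on ray BP]
3. ∠BRL = 89°  [△LRB]
4. ∠LRP = 91°  [linear pair at R on PB]

∠LRP = 91°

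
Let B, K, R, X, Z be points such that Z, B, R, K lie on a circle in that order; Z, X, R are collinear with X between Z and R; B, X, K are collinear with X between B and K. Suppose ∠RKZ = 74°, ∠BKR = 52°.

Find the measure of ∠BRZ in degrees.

1. ∠RBZ = 106°  [cyclic ZBRK, opposite ∠B+∠K]
2. ∠BZR = 52°  [same arc BR]
3. ∠BRZ = 22°  [△ZBR]

∠BRZ = 22°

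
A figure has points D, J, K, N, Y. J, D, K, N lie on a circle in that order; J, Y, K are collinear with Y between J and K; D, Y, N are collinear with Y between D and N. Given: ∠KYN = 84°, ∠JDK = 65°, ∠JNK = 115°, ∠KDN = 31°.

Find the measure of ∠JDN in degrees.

∠JDN = 34°

1. ∠KJN = 31°  [same arc KN]
2. ∠JKN = 34°  [△JKN]
3. ∠JDN = 34°  [same arc JN]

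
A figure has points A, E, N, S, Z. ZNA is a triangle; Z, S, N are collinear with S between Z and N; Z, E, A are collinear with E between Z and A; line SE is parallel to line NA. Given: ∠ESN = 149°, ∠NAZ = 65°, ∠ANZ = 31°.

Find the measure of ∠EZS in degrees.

∠EZS = 84°

1. ∠ESZ = 31°  [linear pair at S on ZN]
2. ∠SEZ = 65°  [SE∥NA, corresponding at E]
3. ∠EZS = 84°  [△ZSE]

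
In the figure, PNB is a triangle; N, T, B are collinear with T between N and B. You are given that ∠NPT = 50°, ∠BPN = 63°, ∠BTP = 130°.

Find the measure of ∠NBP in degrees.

1. ∠NTP = 50°  [linear pair at T on NB]
2. ∠PNT = 80°  [△PNT]
3. ∠BNP = 80°  [T on ray NB]
4. ∠NBP = 37°  [△PNB]

∠NBP = 37°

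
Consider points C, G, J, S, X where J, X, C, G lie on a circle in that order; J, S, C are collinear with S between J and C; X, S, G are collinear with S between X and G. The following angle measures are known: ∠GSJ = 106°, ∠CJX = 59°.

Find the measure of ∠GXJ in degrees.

∠GXJ = 47°

1. ∠CSX = 106°  [vertical angles at S]
2. ∠JSX = 74°  [linear pair at S on JC]
3. ∠GXJ = 47°  [△JSX]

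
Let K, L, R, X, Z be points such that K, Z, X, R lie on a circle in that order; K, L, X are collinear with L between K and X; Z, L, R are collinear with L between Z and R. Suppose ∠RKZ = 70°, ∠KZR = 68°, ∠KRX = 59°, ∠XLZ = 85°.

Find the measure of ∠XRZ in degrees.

1. ∠KRZ = 42°  [△KZR]
2. ∠KZX = 121°  [cyclic KZXR, opposite ∠Z+∠R]
3. ∠KXZ = 42°  [same arc KZ]
4. ∠XKZ = 17°  [△KZX]
5. ∠XRZ = 17°  [same arc ZX]

∠XRZ = 17°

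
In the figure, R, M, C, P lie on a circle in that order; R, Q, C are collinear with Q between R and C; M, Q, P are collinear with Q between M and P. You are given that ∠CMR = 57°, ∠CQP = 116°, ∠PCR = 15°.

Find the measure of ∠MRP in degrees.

1. ∠CPR = 123°  [cyclic RMCP, opposite ∠M+∠P]
2. ∠PQR = 64°  [linear pair at Q on RC]
3. ∠PMR = 15°  [same arc RP]
4. ∠CRP = 42°  [△RCP]
5. ∠MPR = 74°  [△RQP]
6. ∠MRP = 91°  [△RMP]

∠MRP = 91°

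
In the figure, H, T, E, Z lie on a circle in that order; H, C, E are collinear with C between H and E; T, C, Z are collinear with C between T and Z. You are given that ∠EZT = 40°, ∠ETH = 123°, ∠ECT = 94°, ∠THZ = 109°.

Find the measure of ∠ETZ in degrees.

∠ETZ = 69°

1. ∠EHT = 40°  [same arc TE]
2. ∠HET = 17°  [△HTE]
3. ∠ETZ = 69°  [△TCE]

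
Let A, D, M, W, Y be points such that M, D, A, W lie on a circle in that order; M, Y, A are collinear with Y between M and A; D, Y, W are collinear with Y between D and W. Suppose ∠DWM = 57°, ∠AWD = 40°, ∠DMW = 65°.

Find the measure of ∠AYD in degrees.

1. ∠MDW = 58°  [△MDW]
2. ∠AMD = 40°  [same arc DA]
3. ∠DYM = 82°  [△MYD]
4. ∠AYD = 98°  [linear pair at Y on MA]

∠AYD = 98°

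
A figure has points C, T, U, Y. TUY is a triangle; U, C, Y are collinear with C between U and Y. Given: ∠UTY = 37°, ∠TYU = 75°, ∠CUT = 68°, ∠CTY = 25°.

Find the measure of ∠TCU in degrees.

1. ∠CYT = 75°  [C on ray YU]
2. ∠TCY = 80°  [△TCY]
3. ∠TCU = 100°  [linear pair at C on UY]

∠TCU = 100°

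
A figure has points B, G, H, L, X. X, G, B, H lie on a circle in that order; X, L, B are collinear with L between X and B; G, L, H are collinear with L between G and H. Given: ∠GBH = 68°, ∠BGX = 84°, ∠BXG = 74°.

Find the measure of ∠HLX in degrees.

1. ∠GBX = 22°  [△XGB]
2. ∠BHG = 74°  [same arc GB]
3. ∠GHX = 22°  [same arc XG]
4. ∠BGH = 38°  [△GBH]
5. ∠BXH = 38°  [same arc BH]
6. ∠HLX = 120°  [△XLH]

∠HLX = 120°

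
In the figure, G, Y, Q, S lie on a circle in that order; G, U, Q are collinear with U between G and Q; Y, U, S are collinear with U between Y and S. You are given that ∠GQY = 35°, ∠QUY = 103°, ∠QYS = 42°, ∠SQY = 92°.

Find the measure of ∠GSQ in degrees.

∠GSQ = 81°

1. ∠GUS = 103°  [vertical angles at U]
2. ∠QGS = 42°  [same arc QS]
3. ∠QSY = 46°  [△YQS]
4. ∠QUS = 77°  [linear pair at U on GQ]
5. ∠GQS = 57°  [△QUS]
6. ∠GSQ = 81°  [△GQS]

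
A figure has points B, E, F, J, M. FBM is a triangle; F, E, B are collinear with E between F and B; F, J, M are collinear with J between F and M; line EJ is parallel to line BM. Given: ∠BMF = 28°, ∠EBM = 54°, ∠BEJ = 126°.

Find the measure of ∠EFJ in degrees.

∠EFJ = 98°

1. ∠EJF = 28°  [EJ∥BM, corresponding at J]
2. ∠FEJ = 54°  [linear pair at E on FB]
3. ∠EFJ = 98°  [△FEJ]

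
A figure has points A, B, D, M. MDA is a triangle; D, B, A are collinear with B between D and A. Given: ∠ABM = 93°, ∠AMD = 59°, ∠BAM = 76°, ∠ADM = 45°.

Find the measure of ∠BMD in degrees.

∠BMD = 48°

1. ∠DBM = 87°  [linear pair at B on DA]
2. ∠BDM = 45°  [B on ray DA]
3. ∠BMD = 48°  [△MDB]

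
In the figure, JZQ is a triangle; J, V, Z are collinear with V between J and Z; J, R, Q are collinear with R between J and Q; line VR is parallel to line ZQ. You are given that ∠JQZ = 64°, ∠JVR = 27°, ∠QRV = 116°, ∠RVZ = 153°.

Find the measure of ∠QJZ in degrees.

1. ∠JRV = 64°  [VR∥ZQ, corresponding at R]
2. ∠RJV = 89°  [△JVR]
3. ∠QJZ = 89°  [V on JZ, R on JQ]

∠QJZ = 89°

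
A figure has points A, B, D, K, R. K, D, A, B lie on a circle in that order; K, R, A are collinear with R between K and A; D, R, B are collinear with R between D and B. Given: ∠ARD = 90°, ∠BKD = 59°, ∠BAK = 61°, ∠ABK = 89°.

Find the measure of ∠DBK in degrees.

1. ∠BRK = 90°  [vertical angles at R]
2. ∠AKB = 30°  [△KAB]
3. ∠DBK = 60°  [△KRB]

∠DBK = 60°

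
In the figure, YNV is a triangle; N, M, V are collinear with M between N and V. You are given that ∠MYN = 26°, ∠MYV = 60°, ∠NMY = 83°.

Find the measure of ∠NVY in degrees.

∠NVY = 23°

1. ∠VMY = 97°  [linear pair at M on NV]
2. ∠MVY = 23°  [△YMV]
3. ∠NVY = 23°  [M on ray VN]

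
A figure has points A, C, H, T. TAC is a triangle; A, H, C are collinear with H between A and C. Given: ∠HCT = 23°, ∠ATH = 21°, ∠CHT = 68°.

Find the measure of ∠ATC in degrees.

∠ATC = 110°

1. ∠ACT = 23°  [H on ray CA]
2. ∠AHT = 112°  [linear pair at H on AC]
3. ∠HAT = 47°  [△TAH]
4. ∠CAT = 47°  [H on ray AC]
5. ∠ATC = 110°  [△TAC]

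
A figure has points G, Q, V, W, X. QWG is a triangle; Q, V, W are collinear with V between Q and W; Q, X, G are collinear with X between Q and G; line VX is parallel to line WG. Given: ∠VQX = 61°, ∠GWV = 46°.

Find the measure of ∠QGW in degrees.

∠QGW = 73°

1. ∠GQW = 61°  [V on QW, X on QG]
2. ∠GWQ = 46°  [V on ray WQ]
3. ∠QGW = 73°  [△QWG]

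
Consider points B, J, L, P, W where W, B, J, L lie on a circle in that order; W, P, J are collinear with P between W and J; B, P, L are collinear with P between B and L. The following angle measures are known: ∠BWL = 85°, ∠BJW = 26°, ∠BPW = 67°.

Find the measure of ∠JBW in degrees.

1. ∠BLW = 26°  [same arc WB]
2. ∠LBW = 69°  [△WBL]
3. ∠BWJ = 44°  [△WPB]
4. ∠JBW = 110°  [△WBJ]

∠JBW = 110°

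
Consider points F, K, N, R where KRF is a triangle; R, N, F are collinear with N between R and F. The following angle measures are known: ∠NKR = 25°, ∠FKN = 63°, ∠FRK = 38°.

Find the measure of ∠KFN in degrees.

1. ∠KRN = 38°  [N on ray RF]
2. ∠KNR = 117°  [△KRN]
3. ∠FNK = 63°  [linear pair at N on RF]
4. ∠KFN = 54°  [△KNF]

∠KFN = 54°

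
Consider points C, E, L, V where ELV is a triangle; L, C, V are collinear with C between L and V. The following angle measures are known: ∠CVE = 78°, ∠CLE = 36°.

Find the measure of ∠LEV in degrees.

∠LEV = 66°

1. ∠EVL = 78°  [C on ray VL]
2. ∠ELV = 36°  [C on ray LV]
3. ∠LEV = 66°  [△ELV]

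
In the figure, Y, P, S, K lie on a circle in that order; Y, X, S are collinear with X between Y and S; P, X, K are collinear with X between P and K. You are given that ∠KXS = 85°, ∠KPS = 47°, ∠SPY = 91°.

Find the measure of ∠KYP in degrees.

∠KYP = 98°

1. ∠KXY = 95°  [linear pair at X on YS]
2. ∠KYS = 47°  [same arc SK]
3. ∠SKY = 89°  [cyclic YPSK, opposite ∠P+∠K]
4. ∠PKY = 38°  [△YXK]
5. ∠KSY = 44°  [△YSK]
6. ∠KPY = 44°  [same arc YK]
7. ∠KYP = 98°  [△YPK]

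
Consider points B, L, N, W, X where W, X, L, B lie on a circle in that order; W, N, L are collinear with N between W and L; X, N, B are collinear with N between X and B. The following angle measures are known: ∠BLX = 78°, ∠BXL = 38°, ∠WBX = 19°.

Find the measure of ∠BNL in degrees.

1. ∠BWL = 38°  [same arc LB]
2. ∠BNW = 123°  [△WNB]
3. ∠BNL = 57°  [linear pair at N on WL]

∠BNL = 57°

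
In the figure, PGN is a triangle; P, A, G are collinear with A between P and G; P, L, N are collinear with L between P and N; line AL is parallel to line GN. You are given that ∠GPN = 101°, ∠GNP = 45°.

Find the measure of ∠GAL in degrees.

1. ∠NGP = 34°  [△PGN]
2. ∠LAP = 34°  [AL∥GN, corresponding at A]
3. ∠GAL = 146°  [linear pair at A on PG]

∠GAL = 146°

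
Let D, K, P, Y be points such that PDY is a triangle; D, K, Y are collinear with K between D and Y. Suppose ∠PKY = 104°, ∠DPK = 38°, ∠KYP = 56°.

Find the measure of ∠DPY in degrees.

∠DPY = 58°

1. ∠DKP = 76°  [linear pair at K on DY]
2. ∠KDP = 66°  [△PDK]
3. ∠DYP = 56°  [K on ray YD]
4. ∠PDY = 66°  [K on ray DY]
5. ∠DPY = 58°  [△PDY]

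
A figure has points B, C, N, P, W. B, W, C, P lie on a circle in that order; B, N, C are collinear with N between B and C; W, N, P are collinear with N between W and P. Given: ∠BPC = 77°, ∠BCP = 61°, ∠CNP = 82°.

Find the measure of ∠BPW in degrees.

∠BPW = 40°

1. ∠CBP = 42°  [△BCP]
2. ∠BNP = 98°  [linear pair at N on BC]
3. ∠BPW = 40°  [△BNP]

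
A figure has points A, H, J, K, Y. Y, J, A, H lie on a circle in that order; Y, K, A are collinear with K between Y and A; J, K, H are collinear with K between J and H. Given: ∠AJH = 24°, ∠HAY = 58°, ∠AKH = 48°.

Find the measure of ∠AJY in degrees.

∠AJY = 82°

1. ∠AYH = 24°  [same arc AH]
2. ∠AHY = 98°  [△YAH]
3. ∠AJY = 82°  [cyclic YJAH, opposite ∠J+∠H]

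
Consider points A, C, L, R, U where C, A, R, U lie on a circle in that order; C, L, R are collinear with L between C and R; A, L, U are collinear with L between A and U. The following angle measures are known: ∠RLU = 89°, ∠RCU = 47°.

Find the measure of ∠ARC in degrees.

∠ARC = 42°

1. ∠ALC = 89°  [vertical angles at L]
2. ∠RAU = 47°  [same arc RU]
3. ∠ALR = 91°  [linear pair at L on CR]
4. ∠ARC = 42°  [△ALR]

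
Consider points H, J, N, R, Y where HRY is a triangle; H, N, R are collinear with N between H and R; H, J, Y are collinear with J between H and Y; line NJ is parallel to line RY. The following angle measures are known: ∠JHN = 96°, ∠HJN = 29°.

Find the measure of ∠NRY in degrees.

∠NRY = 55°

1. ∠HNJ = 55°  [△HNJ]
2. ∠JNR = 125°  [linear pair at N on HR]
3. ∠NRY = 55°  [NJ∥RY, co-interior at R–N]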